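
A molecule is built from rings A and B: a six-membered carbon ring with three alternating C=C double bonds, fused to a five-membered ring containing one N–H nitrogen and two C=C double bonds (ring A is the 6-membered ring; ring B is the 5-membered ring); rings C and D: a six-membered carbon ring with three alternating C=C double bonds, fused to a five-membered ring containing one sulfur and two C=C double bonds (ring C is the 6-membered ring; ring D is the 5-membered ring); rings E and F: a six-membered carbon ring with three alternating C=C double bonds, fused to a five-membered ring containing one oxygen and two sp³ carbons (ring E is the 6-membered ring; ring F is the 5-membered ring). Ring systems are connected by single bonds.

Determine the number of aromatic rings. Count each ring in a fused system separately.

5

Rings A and B form a fused bicyclic system (with one N–H) with 9 sp² atoms and 10 π electrons from ring double bonds plus a heteroatom lone pair. 10 = 4(2)+2, so the system is aromatic and both rings count as aromatic (indole).
Rings C and D form a fused bicyclic system (with one sulfur) with 9 sp² atoms and 10 π electrons from ring double bonds plus a heteroatom lone pair. 10 = 4(2)+2, so the system is aromatic and both rings count as aromatic (benzothiophene).
Ring E is fully conjugated (every ring atom contributes a p orbital); 3 ring double bonds give 6 π electrons. That satisfies 4n+2 with n=1, so ring E is aromatic (benzene ring).
Ring F has two sp³ carbons, so it is not fully conjugated — not aromatic (oxolane ring).
Aromatic: A, B, C, D, E. Total: 5.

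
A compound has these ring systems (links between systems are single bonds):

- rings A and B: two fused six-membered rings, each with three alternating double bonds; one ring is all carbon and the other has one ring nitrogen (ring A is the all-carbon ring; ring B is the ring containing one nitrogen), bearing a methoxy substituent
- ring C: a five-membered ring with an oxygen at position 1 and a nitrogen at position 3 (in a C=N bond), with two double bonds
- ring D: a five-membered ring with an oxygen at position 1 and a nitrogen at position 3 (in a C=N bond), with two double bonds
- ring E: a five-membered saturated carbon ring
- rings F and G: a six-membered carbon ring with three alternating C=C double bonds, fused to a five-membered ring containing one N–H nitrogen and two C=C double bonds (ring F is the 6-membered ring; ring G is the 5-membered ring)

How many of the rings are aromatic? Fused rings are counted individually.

Rings A and B form a fused bicyclic system (with one nitrogen) with 10 sp² atoms and 10 π electrons from ring double bonds. 10 = 4(2)+2, so the system is aromatic and both rings count as aromatic (quinoline).
Ring C has a continuous p-orbital overlap around the ring; 2 ring double bonds (4 π electrons) plus a heteroatom lone pair (2) give 6 π electrons. Since 6 = 4n+2 (n=1), ring C is aromatic (oxazole).
Ring D has a continuous p-orbital overlap around the ring; 2 ring double bonds (4 π electrons) plus a heteroatom lone pair (2) give 6 π electrons. Since 6 = 4n+2 (n=1), ring D is aromatic (oxazole).
Ring E has only sp³ atoms, so it is not fully conjugated — not aromatic (cyclopentane).
Rings F and G form a fused bicyclic system (with one N–H) with 9 sp² atoms and 10 π electrons from ring double bonds plus a heteroatom lone pair. 10 = 4(2)+2, so the system is aromatic and both rings count as aromatic (indole).
Aromatic: A, B, C, D, F, G. Total: 6.

6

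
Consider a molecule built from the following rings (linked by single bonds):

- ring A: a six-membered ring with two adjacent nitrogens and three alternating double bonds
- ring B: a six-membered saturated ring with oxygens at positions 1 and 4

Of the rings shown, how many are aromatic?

1

Ring A is planar and fully conjugated; 3 ring double bonds give 6 π electrons. Since 6 = 4n+2 (n=1), ring A is aromatic (pyridazine).
Ring B has only sp³ atoms, so it is not fully conjugated — not aromatic (1,4-dioxane).
Aromatic: A. Total: 1.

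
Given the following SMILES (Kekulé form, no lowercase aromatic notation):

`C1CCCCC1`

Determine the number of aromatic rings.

0

The SMILES encodes a six-membered saturated carbon ring.
The 6-membered ring has only sp³ atoms, so it is not fully conjugated — not aromatic (cyclohexane).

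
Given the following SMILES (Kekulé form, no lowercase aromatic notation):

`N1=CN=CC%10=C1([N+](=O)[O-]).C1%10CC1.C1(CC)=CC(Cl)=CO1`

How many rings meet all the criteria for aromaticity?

The SMILES encodes a six-membered ring with nitrogens at positions 1 and 3 and three alternating double bonds; a three-membered saturated carbon ring; a five-membered ring of four carbons and one oxygen, with two C=C double bonds.
The 6-membered ring with two nitrogens (1,3) is planar and fully conjugated; 3 ring double bonds give 6 π electrons. Since 6 = 4n+2 (n=1), it is aromatic (pyrimidine).
The 3-membered ring has only sp³ atoms, so it is not fully conjugated — not aromatic (cyclopropane).
The 5-membered ring with one oxygen is fully conjugated (every ring atom contributes a p orbital); 2 ring double bonds (4 π electrons) plus a heteroatom lone pair (2) give 6 π electrons. That satisfies 4n+2 with n=1, so it is aromatic (furan).
2 of the 3 rings are aromatic. Total: 2.

2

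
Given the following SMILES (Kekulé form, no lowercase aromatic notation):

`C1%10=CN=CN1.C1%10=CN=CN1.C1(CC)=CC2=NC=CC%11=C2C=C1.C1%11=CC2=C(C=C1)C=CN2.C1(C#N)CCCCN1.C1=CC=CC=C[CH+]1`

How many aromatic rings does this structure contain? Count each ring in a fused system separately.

7

The SMILES encodes a five-membered ring with nitrogens at positions 1 and 3 (one bearing H, one in a C=N bond) and two double bonds; a five-membered ring with nitrogens at positions 1 and 3 (one bearing H, one in a C=N bond) and two double bonds; two fused six-membered rings, each with three alternating double bonds; one ring is all carbon and the other has one ring nitrogen; a six-membered carbon ring with three alternating C=C double bonds, fused to a five-membered ring containing one N–H nitrogen and two C=C double bonds; a six-membered saturated ring of five carbons and one N–H nitrogen; a seven-membered all-carbon ring bearing a positive charge on one carbon, with three C=C double bonds.
The 5-membered ring with two nitrogens (one N–H, one =N–) has a continuous p-orbital overlap around the ring; 2 ring double bonds (4 π electrons) plus a heteroatom lone pair (2) give 6 π electrons. That satisfies 4n+2 with n=1, so it is aromatic (imidazole).
The second 5-membered ring with two nitrogens (one N–H, one =N–) is planar and fully conjugated; 2 ring double bonds (4 π electrons) plus a heteroatom lone pair (2) give 6 π electrons. That satisfies 4n+2 with n=1, so it is aromatic (imidazole).
The fused 6/6-membered bicyclic (with one nitrogen) is a single π system with 10 sp² atoms and 10 π electrons from ring double bonds. 10 = 4(2)+2, so the system is aromatic and both rings count as aromatic (quinoline).
The fused 6/5-membered bicyclic (with one N–H) is a single π system with 9 sp² atoms and 10 π electrons from ring double bonds plus a heteroatom lone pair. 10 = 4(2)+2, so the system is aromatic and both rings count as aromatic (indole).
The 6-membered ring with one N–H has only sp³ atoms, so it is not fully conjugated — not aromatic (piperidine).
The 7-membered ring is planar and fully conjugated; 3 ring double bonds (6 π electrons) plus the carbocation's empty p orbital (0, but keeps the ring conjugated) give 6 π electrons. That satisfies 4n+2 with n=1, so it is aromatic (tropylium cation).
7 of the 8 rings are aromatic. Total: 7.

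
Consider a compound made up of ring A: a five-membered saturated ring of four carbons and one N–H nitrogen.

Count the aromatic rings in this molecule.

Ring A has only sp³ atoms, so it is not fully conjugated — not aromatic (pyrrolidine).

0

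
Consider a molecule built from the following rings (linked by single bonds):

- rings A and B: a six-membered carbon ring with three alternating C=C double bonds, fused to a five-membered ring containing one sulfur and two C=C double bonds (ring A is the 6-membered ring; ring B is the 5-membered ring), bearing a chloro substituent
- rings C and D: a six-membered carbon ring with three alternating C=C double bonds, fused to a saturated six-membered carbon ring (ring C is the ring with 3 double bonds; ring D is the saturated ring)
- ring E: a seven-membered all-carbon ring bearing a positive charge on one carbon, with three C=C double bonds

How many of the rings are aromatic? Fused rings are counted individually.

4

Rings A and B form a fused bicyclic system (with one sulfur) with 9 sp² atoms and 10 π electrons from ring double bonds plus a heteroatom lone pair. 10 = 4(2)+2, so the system is aromatic and both rings count as aromatic (benzothiophene).
Ring C is fully conjugated (every ring atom contributes a p orbital); 3 ring double bonds give 6 π electrons. 6 = 4(1)+2, so ring C is aromatic (benzene ring).
Ring D has four sp³ carbons, so it is not fully conjugated — not aromatic (cyclohexane ring).
Ring E has a continuous p-orbital overlap around the ring; 3 ring double bonds (6 π electrons) plus the carbocation's empty p orbital (0, but keeps the ring conjugated) give 6 π electrons. 6 = 4(1)+2, so ring E is aromatic (tropylium cation).
Aromatic: A, B, C, E. Total: 4.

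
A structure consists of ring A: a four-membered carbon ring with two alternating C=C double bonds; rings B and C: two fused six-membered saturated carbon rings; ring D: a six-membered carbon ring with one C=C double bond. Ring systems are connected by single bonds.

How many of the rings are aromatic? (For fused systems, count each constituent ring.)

0

Ring A has only sp² ring atoms; a planar conformation would have a fully conjugated π system of 4 electrons. But 4 = 4(1), which is 4n not 4n+2, so ring A is not aromatic (cyclobutadiene) — cyclobutadiene is antiaromatic and distorts to a rectangle.
Ring B has only sp³ atoms, so it is not fully conjugated — not aromatic (cyclohexane ring).
Ring C has only sp³ atoms, so it is not fully conjugated — not aromatic (cyclohexane ring).
Ring D has four sp³ carbons, so it is not fully conjugated — not aromatic (cyclohexene).
No ring is aromatic. Total: 0.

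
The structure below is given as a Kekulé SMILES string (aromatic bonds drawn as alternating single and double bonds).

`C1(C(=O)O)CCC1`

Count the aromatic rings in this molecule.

The SMILES encodes a four-membered saturated carbon ring.
The 4-membered ring has only sp³ atoms, so it is not fully conjugated — not aromatic (cyclobutane).

0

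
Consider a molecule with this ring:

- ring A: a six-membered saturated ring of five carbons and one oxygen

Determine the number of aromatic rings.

0

Ring A has only sp³ atoms, so it is not fully conjugated — not aromatic (tetrahydropyran).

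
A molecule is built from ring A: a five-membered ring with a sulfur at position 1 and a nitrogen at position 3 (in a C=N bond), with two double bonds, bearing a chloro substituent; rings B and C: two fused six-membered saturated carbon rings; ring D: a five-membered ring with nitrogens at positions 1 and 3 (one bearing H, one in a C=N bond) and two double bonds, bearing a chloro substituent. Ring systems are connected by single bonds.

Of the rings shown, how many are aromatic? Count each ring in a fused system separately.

Ring A has a continuous p-orbital overlap around the ring; 2 ring double bonds (4 π electrons) plus a heteroatom lone pair (2) give 6 π electrons. That satisfies 4n+2 with n=1, so ring A is aromatic (thiazole).
Ring B has only sp³ atoms, so it is not fully conjugated — not aromatic (cyclohexane ring).
Ring C has only sp³ atoms, so it is not fully conjugated — not aromatic (cyclohexane ring).
Ring D has a continuous p-orbital overlap around the ring; 2 ring double bonds (4 π electrons) plus a heteroatom lone pair (2) give 6 π electrons. Since 6 = 4n+2 (n=1), ring D is aromatic (imidazole).
Aromatic: A, D. Total: 2.

2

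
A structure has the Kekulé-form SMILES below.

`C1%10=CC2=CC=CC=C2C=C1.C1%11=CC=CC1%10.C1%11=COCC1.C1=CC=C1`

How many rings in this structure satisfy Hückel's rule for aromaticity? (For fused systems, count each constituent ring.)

2

The SMILES encodes two fused six-membered carbon rings, each with three alternating C=C double bonds; a five-membered carbon ring with two conjugated C=C double bonds and one sp³ carbon; a five-membered ring of four carbons and one oxygen, with one C=C double bond and two sp³ carbons; a four-membered carbon ring with two alternating C=C double bonds.
The fused 6/6-membered bicyclic is a single π system with 10 sp² atoms and 10 π electrons from ring double bonds. 10 = 4(2)+2, so the system is aromatic and both rings count as aromatic (naphthalene).
The 5-membered ring has one sp³ carbon, so it is not fully conjugated — not aromatic (cyclopentadiene).
The 5-membered ring with one oxygen has two sp³ carbons, so it is not fully conjugated — not aromatic (2,3-dihydrofuran).
The 4-membered ring has only sp² ring atoms; a planar conformation would have a fully conjugated π system of 4 electrons. But 4 = 4(1), which is 4n not 4n+2, so it is not aromatic (cyclobutadiene) — cyclobutadiene is antiaromatic and distorts to a rectangle.
2 of the 5 rings are aromatic. Total: 2.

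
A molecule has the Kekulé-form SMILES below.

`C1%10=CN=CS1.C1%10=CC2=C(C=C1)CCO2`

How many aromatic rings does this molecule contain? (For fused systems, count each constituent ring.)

The SMILES encodes a five-membered ring with a sulfur at position 1 and a nitrogen at position 3 (in a C=N bond), with two double bonds; a six-membered carbon ring with three alternating C=C double bonds, fused to a five-membered ring containing one oxygen and two sp³ carbons.
The 5-membered ring with one sulfur and one =N– is fully conjugated (every ring atom contributes a p orbital); 2 ring double bonds (4 π electrons) plus a heteroatom lone pair (2) give 6 π electrons. Since 6 = 4n+2 (n=1), it is aromatic (thiazole).
The 6-membered ring has a continuous p-orbital overlap around the ring; 3 ring double bonds give 6 π electrons. 6 = 4(1)+2, so it is aromatic (benzene ring).
The 5-membered ring with one oxygen has two sp³ carbons, so it is not fully conjugated — not aromatic (oxolane ring).
2 of the 3 rings are aromatic. Total: 2.

2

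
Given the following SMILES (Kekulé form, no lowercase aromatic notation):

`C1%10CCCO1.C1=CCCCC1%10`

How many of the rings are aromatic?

The SMILES encodes a five-membered saturated ring of four carbons and one oxygen; a six-membered carbon ring with one C=C double bond.
The 5-membered ring with one oxygen has only sp³ atoms, so it is not fully conjugated — not aromatic (tetrahydrofuran).
The 6-membered ring has four sp³ carbons, so it is not fully conjugated — not aromatic (cyclohexene).
None of the rings are aromatic. Total: 0.

0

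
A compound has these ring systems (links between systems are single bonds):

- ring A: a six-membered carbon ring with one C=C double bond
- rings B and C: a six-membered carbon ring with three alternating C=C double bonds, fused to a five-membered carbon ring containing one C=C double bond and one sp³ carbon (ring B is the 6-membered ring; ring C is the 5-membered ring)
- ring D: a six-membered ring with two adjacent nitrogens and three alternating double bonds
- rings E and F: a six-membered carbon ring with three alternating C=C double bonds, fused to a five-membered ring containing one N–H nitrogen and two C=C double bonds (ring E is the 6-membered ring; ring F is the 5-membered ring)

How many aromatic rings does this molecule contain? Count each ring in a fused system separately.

4

Ring A has four sp³ carbons, so it is not fully conjugated — not aromatic (cyclohexene).
Ring B is fully conjugated (every ring atom contributes a p orbital); 3 ring double bonds give 6 π electrons. Since 6 = 4n+2 (n=1), ring B is aromatic (benzene ring).
Ring C has one sp³ carbon, so it is not fully conjugated — not aromatic (cyclopentene ring).
Ring D has a continuous p-orbital overlap around the ring; 3 ring double bonds give 6 π electrons. Since 6 = 4n+2 (n=1), ring D is aromatic (pyridazine).
Rings E and F form a fused bicyclic system (with one N–H) with 9 sp² atoms and 10 π electrons from ring double bonds plus a heteroatom lone pair. 10 = 4(2)+2, so the system is aromatic and both rings count as aromatic (indole).
Aromatic: B, D, E, F. Total: 4.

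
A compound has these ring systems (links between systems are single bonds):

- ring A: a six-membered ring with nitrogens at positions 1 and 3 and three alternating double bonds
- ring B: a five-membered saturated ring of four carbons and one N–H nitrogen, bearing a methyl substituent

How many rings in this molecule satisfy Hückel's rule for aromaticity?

Ring A has a continuous p-orbital overlap around the ring; 3 ring double bonds give 6 π electrons. Since 6 = 4n+2 (n=1), ring A is aromatic (pyrimidine).
Ring B has only sp³ atoms, so it is not fully conjugated — not aromatic (pyrrolidine).
Aromatic: A. Total: 1.

1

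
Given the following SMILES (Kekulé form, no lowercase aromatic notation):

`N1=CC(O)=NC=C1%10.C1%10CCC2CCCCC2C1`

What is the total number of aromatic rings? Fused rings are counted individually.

1

The SMILES encodes a six-membered ring with nitrogens at positions 1 and 4 and three alternating double bonds; two fused six-membered saturated carbon rings.
The 6-membered ring with two nitrogens (1,4) is planar and fully conjugated; 3 ring double bonds give 6 π electrons. That satisfies 4n+2 with n=1, so it is aromatic (pyrazine).
The 6-membered ring has only sp³ atoms, so it is not fully conjugated — not aromatic (cyclohexane ring).
The second 6-membered ring has only sp³ atoms, so it is not fully conjugated — not aromatic (cyclohexane ring).
1 of the 3 rings is aromatic. Total: 1.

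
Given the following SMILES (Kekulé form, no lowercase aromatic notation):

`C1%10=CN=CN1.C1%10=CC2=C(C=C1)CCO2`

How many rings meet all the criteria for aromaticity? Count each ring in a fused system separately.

2

The SMILES encodes a five-membered ring with nitrogens at positions 1 and 3 (one bearing H, one in a C=N bond) and two double bonds; a six-membered carbon ring with three alternating C=C double bonds, fused to a five-membered ring containing one oxygen and two sp³ carbons.
The 5-membered ring with two nitrogens (one N–H, one =N–) is fully conjugated (every ring atom contributes a p orbital); 2 ring double bonds (4 π electrons) plus a heteroatom lone pair (2) give 6 π electrons. Since 6 = 4n+2 (n=1), it is aromatic (imidazole).
The 6-membered ring is fully conjugated (every ring atom contributes a p orbital); 3 ring double bonds give 6 π electrons. That satisfies 4n+2 with n=1, so it is aromatic (benzene ring).
The 5-membered ring with one oxygen has two sp³ carbons, so it is not fully conjugated — not aromatic (oxolane ring).
2 of the 3 rings are aromatic. Total: 2.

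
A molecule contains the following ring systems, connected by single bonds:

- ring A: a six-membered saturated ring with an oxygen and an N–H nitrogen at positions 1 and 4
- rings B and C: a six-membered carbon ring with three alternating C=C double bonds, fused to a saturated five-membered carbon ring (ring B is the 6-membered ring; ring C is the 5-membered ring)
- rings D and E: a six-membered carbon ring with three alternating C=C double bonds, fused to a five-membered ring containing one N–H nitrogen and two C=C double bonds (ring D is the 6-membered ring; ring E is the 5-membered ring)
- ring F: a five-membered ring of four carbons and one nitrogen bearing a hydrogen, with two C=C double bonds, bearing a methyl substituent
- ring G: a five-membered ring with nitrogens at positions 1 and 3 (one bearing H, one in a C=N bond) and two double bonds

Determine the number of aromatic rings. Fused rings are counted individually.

Ring A has only sp³ atoms, so it is not fully conjugated — not aromatic (morpholine).
Ring B is fully conjugated (every ring atom contributes a p orbital); 3 ring double bonds give 6 π electrons. Since 6 = 4n+2 (n=1), ring B is aromatic (benzene ring).
Ring C has three sp³ carbons, so it is not fully conjugated — not aromatic (cyclopentane ring).
Rings D and E form a fused bicyclic system (with one N–H) with 9 sp² atoms and 10 π electrons from ring double bonds plus a heteroatom lone pair. 10 = 4(2)+2, so the system is aromatic and both rings count as aromatic (indole).
Ring F is fully conjugated (every ring atom contributes a p orbital); 2 ring double bonds (4 π electrons) plus a heteroatom lone pair (2) give 6 π electrons. Since 6 = 4n+2 (n=1), ring F is aromatic (pyrrole).
Ring G is planar and fully conjugated; 2 ring double bonds (4 π electrons) plus a heteroatom lone pair (2) give 6 π electrons. Since 6 = 4n+2 (n=1), ring G is aromatic (imidazole).
Aromatic: B, D, E, F, G. Total: 5.

5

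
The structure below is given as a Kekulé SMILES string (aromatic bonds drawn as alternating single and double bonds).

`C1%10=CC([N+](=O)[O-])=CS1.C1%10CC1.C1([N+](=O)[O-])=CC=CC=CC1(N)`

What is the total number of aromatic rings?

The SMILES encodes a five-membered ring of four carbons and one sulfur, with two C=C double bonds; a three-membered saturated carbon ring; a seven-membered carbon ring with three C=C double bonds and one sp³ carbon.
The 5-membered ring with one sulfur is fully conjugated (every ring atom contributes a p orbital); 2 ring double bonds (4 π electrons) plus a heteroatom lone pair (2) give 6 π electrons. Since 6 = 4n+2 (n=1), it is aromatic (thiophene).
The 3-membered ring has only sp³ atoms, so it is not fully conjugated — not aromatic (cyclopropane).
The 7-membered ring has one sp³ carbon, so it is not fully conjugated — not aromatic (cycloheptatriene).
1 of the 3 rings is aromatic. Total: 1.

1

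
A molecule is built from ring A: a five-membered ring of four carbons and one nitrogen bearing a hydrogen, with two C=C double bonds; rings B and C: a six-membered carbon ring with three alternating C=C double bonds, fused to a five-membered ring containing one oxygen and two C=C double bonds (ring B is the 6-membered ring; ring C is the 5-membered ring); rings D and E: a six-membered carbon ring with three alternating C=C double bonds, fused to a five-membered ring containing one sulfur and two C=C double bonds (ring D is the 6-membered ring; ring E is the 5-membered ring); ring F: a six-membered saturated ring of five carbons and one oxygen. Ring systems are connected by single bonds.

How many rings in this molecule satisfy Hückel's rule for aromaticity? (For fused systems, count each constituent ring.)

5

Ring A is fully conjugated (every ring atom contributes a p orbital); 2 ring double bonds (4 π electrons) plus a heteroatom lone pair (2) give 6 π electrons. Since 6 = 4n+2 (n=1), ring A is aromatic (pyrrole).
Rings B and C form a fused bicyclic system (with one oxygen) with 9 sp² atoms and 10 π electrons from ring double bonds plus a heteroatom lone pair. 10 = 4(2)+2, so the system is aromatic and both rings count as aromatic (benzofuran).
Rings D and E form a fused bicyclic system (with one sulfur) with 9 sp² atoms and 10 π electrons from ring double bonds plus a heteroatom lone pair. 10 = 4(2)+2, so the system is aromatic and both rings count as aromatic (benzothiophene).
Ring F has only sp³ atoms, so it is not fully conjugated — not aromatic (tetrahydropyran).
Aromatic: A, B, C, D, E. Total: 5.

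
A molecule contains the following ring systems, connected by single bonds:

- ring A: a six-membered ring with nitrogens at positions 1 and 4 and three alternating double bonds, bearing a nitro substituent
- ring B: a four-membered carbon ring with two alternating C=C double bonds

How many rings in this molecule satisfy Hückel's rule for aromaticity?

Ring A is planar and fully conjugated; 3 ring double bonds give 6 π electrons. That satisfies 4n+2 with n=1, so ring A is aromatic (pyrazine).
Ring B has only sp² ring atoms; a planar conformation would have a fully conjugated π system of 4 electrons. But 4 = 4(1), which is 4n not 4n+2, so ring B is not aromatic (cyclobutadiene) — cyclobutadiene is antiaromatic and distorts to a rectangle.
Aromatic: A. Total: 1.

1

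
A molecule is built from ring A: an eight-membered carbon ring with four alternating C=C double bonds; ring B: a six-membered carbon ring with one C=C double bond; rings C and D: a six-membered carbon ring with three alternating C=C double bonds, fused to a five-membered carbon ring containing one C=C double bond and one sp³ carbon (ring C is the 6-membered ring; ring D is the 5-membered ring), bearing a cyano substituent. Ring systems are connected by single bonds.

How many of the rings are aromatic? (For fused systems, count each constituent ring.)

1

Ring A has only sp² ring atoms; a planar conformation would have a fully conjugated π system of 8 electrons. But 8 = 4(2), which is 4n not 4n+2, so ring A is not aromatic (cyclooctatetraene) — cyclooctatetraene distorts into a non-planar tub to avoid antiaromaticity.
Ring B has four sp³ carbons, so it is not fully conjugated — not aromatic (cyclohexene).
Ring C is planar and fully conjugated; 3 ring double bonds give 6 π electrons. That satisfies 4n+2 with n=1, so ring C is aromatic (benzene ring).
Ring D has one sp³ carbon, so it is not fully conjugated — not aromatic (cyclopentene ring).
Aromatic: C. Total: 1.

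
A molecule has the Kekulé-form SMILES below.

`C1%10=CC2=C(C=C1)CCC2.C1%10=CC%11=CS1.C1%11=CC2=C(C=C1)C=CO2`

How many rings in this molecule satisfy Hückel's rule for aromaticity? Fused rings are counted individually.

The SMILES encodes a six-membered carbon ring with three alternating C=C double bonds, fused to a saturated five-membered carbon ring; a five-membered ring of four carbons and one sulfur, with two C=C double bonds; a six-membered carbon ring with three alternating C=C double bonds, fused to a five-membered ring containing one oxygen and two C=C double bonds.
The 6-membered ring has a continuous p-orbital overlap around the ring; 3 ring double bonds give 6 π electrons. That satisfies 4n+2 with n=1, so it is aromatic (benzene ring).
The 5-membered ring has three sp³ carbons, so it is not fully conjugated — not aromatic (cyclopentane ring).
The 5-membered ring with one sulfur is fully conjugated (every ring atom contributes a p orbital); 2 ring double bonds (4 π electrons) plus a heteroatom lone pair (2) give 6 π electrons. Since 6 = 4n+2 (n=1), it is aromatic (thiophene).
The fused 6/5-membered bicyclic (with one oxygen) is a single π system with 9 sp² atoms and 10 π electrons from ring double bonds plus a heteroatom lone pair. 10 = 4(2)+2, so the system is aromatic and both rings count as aromatic (benzofuran).
4 of the 5 rings are aromatic. Total: 4.

4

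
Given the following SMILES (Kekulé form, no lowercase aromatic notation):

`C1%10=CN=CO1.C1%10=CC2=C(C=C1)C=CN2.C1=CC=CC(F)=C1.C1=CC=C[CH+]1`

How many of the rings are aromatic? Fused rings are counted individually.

The SMILES encodes a five-membered ring with an oxygen at position 1 and a nitrogen at position 3 (in a C=N bond), with two double bonds; a six-membered carbon ring with three alternating C=C double bonds, fused to a five-membered ring containing one N–H nitrogen and two C=C double bonds; a six-membered carbon ring with three alternating C=C double bonds; a five-membered all-carbon ring bearing a positive charge on one carbon, with two C=C double bonds.
The 5-membered ring with one oxygen and one =N– has a continuous p-orbital overlap around the ring; 2 ring double bonds (4 π electrons) plus a heteroatom lone pair (2) give 6 π electrons. That satisfies 4n+2 with n=1, so it is aromatic (oxazole).
The fused 6/5-membered bicyclic (with one N–H) is a single π system with 9 sp² atoms and 10 π electrons from ring double bonds plus a heteroatom lone pair. 10 = 4(2)+2, so the system is aromatic and both rings count as aromatic (indole).
The 6-membered ring has a continuous p-orbital overlap around the ring; 3 ring double bonds give 6 π electrons. That satisfies 4n+2 with n=1, so it is aromatic (benzene).
The 5-membered ring has only sp² ring atoms; a planar conformation would have a fully conjugated π system of 4 electrons. But 4 = 4(1), which is 4n not 4n+2, so it is not aromatic (cyclopentadienyl cation).
4 of the 5 rings are aromatic. Total: 4.

4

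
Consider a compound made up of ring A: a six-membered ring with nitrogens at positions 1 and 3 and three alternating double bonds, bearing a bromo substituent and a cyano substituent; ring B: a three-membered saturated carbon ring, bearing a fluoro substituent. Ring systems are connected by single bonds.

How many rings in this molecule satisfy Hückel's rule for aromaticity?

Ring A has a continuous p-orbital overlap around the ring; 3 ring double bonds give 6 π electrons. That satisfies 4n+2 with n=1, so ring A is aromatic (pyrimidine).
Ring B has only sp³ atoms, so it is not fully conjugated — not aromatic (cyclopropane).
Aromatic: A. Total: 1.

1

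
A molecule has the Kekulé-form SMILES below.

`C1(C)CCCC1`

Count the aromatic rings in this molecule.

The SMILES encodes a five-membered saturated carbon ring.
The 5-membered ring has only sp³ atoms, so it is not fully conjugated — not aromatic (cyclopentane).

0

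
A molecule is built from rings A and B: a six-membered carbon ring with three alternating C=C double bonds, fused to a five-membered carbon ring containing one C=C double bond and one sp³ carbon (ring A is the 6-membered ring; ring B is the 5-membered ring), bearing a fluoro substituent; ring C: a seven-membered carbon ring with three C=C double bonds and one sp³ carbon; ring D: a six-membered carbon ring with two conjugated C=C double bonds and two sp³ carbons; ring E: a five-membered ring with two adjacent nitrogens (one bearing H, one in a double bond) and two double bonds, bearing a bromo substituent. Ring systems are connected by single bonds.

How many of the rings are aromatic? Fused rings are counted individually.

Ring A is planar and fully conjugated; 3 ring double bonds give 6 π electrons. Since 6 = 4n+2 (n=1), ring A is aromatic (benzene ring).
Ring B has one sp³ carbon, so it is not fully conjugated — not aromatic (cyclopentene ring).
Ring C has one sp³ carbon, so it is not fully conjugated — not aromatic (cycloheptatriene).
Ring D has two sp³ carbons, so it is not fully conjugated — not aromatic (1,3-cyclohexadiene).
Ring E is planar and fully conjugated; 2 ring double bonds (4 π electrons) plus a heteroatom lone pair (2) give 6 π electrons. 6 = 4(1)+2, so ring E is aromatic (pyrazole).
Aromatic: A, E. Total: 2.

2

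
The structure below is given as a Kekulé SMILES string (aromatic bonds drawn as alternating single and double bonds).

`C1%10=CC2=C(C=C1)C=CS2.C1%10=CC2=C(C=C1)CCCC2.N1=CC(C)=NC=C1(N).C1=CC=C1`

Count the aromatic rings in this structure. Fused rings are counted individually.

4

The SMILES encodes a six-membered carbon ring with three alternating C=C double bonds, fused to a five-membered ring containing one sulfur and two C=C double bonds; a six-membered carbon ring with three alternating C=C double bonds, fused to a saturated six-membered carbon ring; a six-membered ring with nitrogens at positions 1 and 4 and three alternating double bonds; a four-membered carbon ring with two alternating C=C double bonds.
The fused 6/5-membered bicyclic (with one sulfur) is a single π system with 9 sp² atoms and 10 π electrons from ring double bonds plus a heteroatom lone pair. 10 = 4(2)+2, so the system is aromatic and both rings count as aromatic (benzothiophene).
The 6-membered ring is fully conjugated (every ring atom contributes a p orbital); 3 ring double bonds give 6 π electrons. 6 = 4(1)+2, so it is aromatic (benzene ring).
The second 6-membered ring has four sp³ carbons, so it is not fully conjugated — not aromatic (cyclohexane ring).
The 6-membered ring with two nitrogens (1,4) is planar and fully conjugated; 3 ring double bonds give 6 π electrons. Since 6 = 4n+2 (n=1), it is aromatic (pyrazine).
The 4-membered ring has only sp² ring atoms; a planar conformation would have a fully conjugated π system of 4 electrons. But 4 = 4(1), which is 4n not 4n+2, so it is not aromatic (cyclobutadiene) — cyclobutadiene is antiaromatic and distorts to a rectangle.
4 of the 6 rings are aromatic. Total: 4.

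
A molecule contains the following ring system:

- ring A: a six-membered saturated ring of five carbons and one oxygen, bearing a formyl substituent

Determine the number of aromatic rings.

0

Ring A has only sp³ atoms, so it is not fully conjugated — not aromatic (tetrahydropyran).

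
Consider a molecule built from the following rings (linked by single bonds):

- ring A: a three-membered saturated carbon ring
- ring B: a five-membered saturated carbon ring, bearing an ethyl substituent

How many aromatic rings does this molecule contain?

Ring A has only sp³ atoms, so it is not fully conjugated — not aromatic (cyclopropane).
Ring B has only sp³ atoms, so it is not fully conjugated — not aromatic (cyclopentane).
No ring is aromatic. Total: 0.

0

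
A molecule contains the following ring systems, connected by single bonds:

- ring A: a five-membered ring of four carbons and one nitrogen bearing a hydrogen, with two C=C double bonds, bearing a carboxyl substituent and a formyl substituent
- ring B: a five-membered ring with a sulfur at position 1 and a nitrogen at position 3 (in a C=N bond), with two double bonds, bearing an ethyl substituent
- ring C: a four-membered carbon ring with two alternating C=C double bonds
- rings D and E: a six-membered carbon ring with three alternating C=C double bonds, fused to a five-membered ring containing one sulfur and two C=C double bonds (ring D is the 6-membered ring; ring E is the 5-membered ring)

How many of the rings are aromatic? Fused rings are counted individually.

Ring A is planar and fully conjugated; 2 ring double bonds (4 π electrons) plus a heteroatom lone pair (2) give 6 π electrons. Since 6 = 4n+2 (n=1), ring A is aromatic (pyrrole).
Ring B has a continuous p-orbital overlap around the ring; 2 ring double bonds (4 π electrons) plus a heteroatom lone pair (2) give 6 π electrons. That satisfies 4n+2 with n=1, so ring B is aromatic (thiazole).
Ring C has only sp² ring atoms; a planar conformation would have a fully conjugated π system of 4 electrons. But 4 = 4(1), which is 4n not 4n+2, so ring C is not aromatic (cyclobutadiene) — cyclobutadiene is antiaromatic and distorts to a rectangle.
Rings D and E form a fused bicyclic system (with one sulfur) with 9 sp² atoms and 10 π electrons from ring double bonds plus a heteroatom lone pair. 10 = 4(2)+2, so the system is aromatic and both rings count as aromatic (benzothiophene).
Aromatic: A, B, D, E. Total: 4.

4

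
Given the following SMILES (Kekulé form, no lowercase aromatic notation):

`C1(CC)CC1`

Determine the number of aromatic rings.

0

The SMILES encodes a three-membered saturated carbon ring.
The 3-membered ring has only sp³ atoms, so it is not fully conjugated — not aromatic (cyclopropane).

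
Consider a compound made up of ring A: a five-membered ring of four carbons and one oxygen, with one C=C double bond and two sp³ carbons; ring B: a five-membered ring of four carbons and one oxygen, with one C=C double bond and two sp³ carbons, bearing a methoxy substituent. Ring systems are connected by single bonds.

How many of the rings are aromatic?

0

Ring A has two sp³ carbons, so it is not fully conjugated — not aromatic (2,3-dihydrofuran).
Ring B has two sp³ carbons, so it is not fully conjugated — not aromatic (2,3-dihydrofuran).
No ring is aromatic. Total: 0.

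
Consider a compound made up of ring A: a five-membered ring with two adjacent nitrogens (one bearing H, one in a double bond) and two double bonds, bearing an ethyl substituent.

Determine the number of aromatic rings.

Ring A has a continuous p-orbital overlap around the ring; 2 ring double bonds (4 π electrons) plus a heteroatom lone pair (2) give 6 π electrons. 6 = 4(1)+2, so ring A is aromatic (pyrazole).

1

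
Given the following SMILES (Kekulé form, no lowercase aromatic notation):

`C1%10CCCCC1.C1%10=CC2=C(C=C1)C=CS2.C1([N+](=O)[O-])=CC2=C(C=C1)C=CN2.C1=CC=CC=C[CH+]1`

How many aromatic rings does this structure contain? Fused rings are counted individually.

The SMILES encodes a six-membered saturated carbon ring; a six-membered carbon ring with three alternating C=C double bonds, fused to a five-membered ring containing one sulfur and two C=C double bonds; a six-membered carbon ring with three alternating C=C double bonds, fused to a five-membered ring containing one N–H nitrogen and two C=C double bonds; a seven-membered all-carbon ring bearing a positive charge on one carbon, with three C=C double bonds.
The 6-membered ring has only sp³ atoms, so it is not fully conjugated — not aromatic (cyclohexane).
The fused 6/5-membered bicyclic (with one sulfur) is a single π system with 9 sp² atoms and 10 π electrons from ring double bonds plus a heteroatom lone pair. 10 = 4(2)+2, so the system is aromatic and both rings count as aromatic (benzothiophene).
The fused 6/5-membered bicyclic (with one N–H) is a single π system with 9 sp² atoms and 10 π electrons from ring double bonds plus a heteroatom lone pair. 10 = 4(2)+2, so the system is aromatic and both rings count as aromatic (indole).
The 7-membered ring has a continuous p-orbital overlap around the ring; 3 ring double bonds (6 π electrons) plus the carbocation's empty p orbital (0, but keeps the ring conjugated) give 6 π electrons. 6 = 4(1)+2, so it is aromatic (tropylium cation).
5 of the 6 rings are aromatic. Total: 5.

5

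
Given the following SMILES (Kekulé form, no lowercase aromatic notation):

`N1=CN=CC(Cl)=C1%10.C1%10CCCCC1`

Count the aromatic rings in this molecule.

1

The SMILES encodes a six-membered ring with nitrogens at positions 1 and 3 and three alternating double bonds; a six-membered saturated carbon ring.
The 6-membered ring with two nitrogens (1,3) is fully conjugated (every ring atom contributes a p orbital); 3 ring double bonds give 6 π electrons. 6 = 4(1)+2, so it is aromatic (pyrimidine).
The 6-membered ring has only sp³ atoms, so it is not fully conjugated — not aromatic (cyclohexane).
1 of the 2 rings is aromatic. Total: 1.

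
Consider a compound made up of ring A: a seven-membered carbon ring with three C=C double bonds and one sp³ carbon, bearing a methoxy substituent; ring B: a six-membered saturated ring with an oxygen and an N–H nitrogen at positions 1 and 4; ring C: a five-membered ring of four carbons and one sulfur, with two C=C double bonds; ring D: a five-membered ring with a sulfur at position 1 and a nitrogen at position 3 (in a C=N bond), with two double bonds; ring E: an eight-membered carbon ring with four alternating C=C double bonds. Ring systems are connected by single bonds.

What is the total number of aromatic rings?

2

Ring A has one sp³ carbon, so it is not fully conjugated — not aromatic (cycloheptatriene).
Ring B has only sp³ atoms, so it is not fully conjugated — not aromatic (morpholine).
Ring C has a continuous p-orbital overlap around the ring; 2 ring double bonds (4 π electrons) plus a heteroatom lone pair (2) give 6 π electrons. That satisfies 4n+2 with n=1, so ring C is aromatic (thiophene).
Ring D is fully conjugated (every ring atom contributes a p orbital); 2 ring double bonds (4 π electrons) plus a heteroatom lone pair (2) give 6 π electrons. That satisfies 4n+2 with n=1, so ring D is aromatic (thiazole).
Ring E has only sp² ring atoms; a planar conformation would have a fully conjugated π system of 8 electrons. But 8 = 4(2), which is 4n not 4n+2, so ring E is not aromatic (cyclooctatetraene) — cyclooctatetraene distorts into a non-planar tub to avoid antiaromaticity.
Aromatic: C, D. Total: 2.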